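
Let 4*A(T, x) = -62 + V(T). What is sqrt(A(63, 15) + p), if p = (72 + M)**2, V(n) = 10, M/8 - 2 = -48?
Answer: sqrt(87603) ≈ 295.98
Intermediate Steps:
M = -368 (M = 16 + 8*(-48) = 16 - 384 = -368)
A(T, x) = -13 (A(T, x) = (-62 + 10)/4 = (1/4)*(-52) = -13)
p = 87616 (p = (72 - 368)**2 = (-296)**2 = 87616)
sqrt(A(63, 15) + p) = sqrt(-13 + 87616) = sqrt(87603)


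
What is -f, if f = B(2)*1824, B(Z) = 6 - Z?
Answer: -7296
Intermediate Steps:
f = 7296 (f = (6 - 1*2)*1824 = (6 - 2)*1824 = 4*1824 = 7296)
-f = -1*7296 = -7296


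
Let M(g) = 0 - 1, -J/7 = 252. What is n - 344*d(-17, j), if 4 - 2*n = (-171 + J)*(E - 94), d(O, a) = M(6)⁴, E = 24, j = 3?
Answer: -68067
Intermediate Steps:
J = -1764 (J = -7*252 = -1764)
M(g) = -1
d(O, a) = 1 (d(O, a) = (-1)⁴ = 1)
n = -67723 (n = 2 - (-171 - 1764)*(24 - 94)/2 = 2 - (-1935)*(-70)/2 = 2 - ½*135450 = 2 - 67725 = -67723)
n - 344*d(-17, j) = -67723 - 344*1 = -67723 - 344 = -68067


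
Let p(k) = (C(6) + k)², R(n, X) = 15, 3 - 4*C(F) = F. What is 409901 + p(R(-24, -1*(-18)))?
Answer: 6561665/16 ≈ 4.1010e+5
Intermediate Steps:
C(F) = ¾ - F/4
p(k) = (-¾ + k)² (p(k) = ((¾ - ¼*6) + k)² = ((¾ - 3/2) + k)² = (-¾ + k)²)
409901 + p(R(-24, -1*(-18))) = 409901 + (-3 + 4*15)²/16 = 409901 + (-3 + 60)²/16 = 409901 + (1/16)*57² = 409901 + (1/16)*3249 = 409901 + 3249/16 = 6561665/16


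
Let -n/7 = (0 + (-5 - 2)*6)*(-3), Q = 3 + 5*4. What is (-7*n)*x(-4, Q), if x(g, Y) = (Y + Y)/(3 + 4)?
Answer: 40572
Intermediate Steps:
Q = 23 (Q = 3 + 20 = 23)
x(g, Y) = 2*Y/7 (x(g, Y) = (2*Y)/7 = (2*Y)*(1/7) = 2*Y/7)
n = -882 (n = -7*(0 + (-5 - 2)*6)*(-3) = -7*(0 - 7*6)*(-3) = -7*(0 - 42)*(-3) = -(-294)*(-3) = -7*126 = -882)
(-7*n)*x(-4, Q) = (-7*(-882))*((2/7)*23) = 6174*(46/7) = 40572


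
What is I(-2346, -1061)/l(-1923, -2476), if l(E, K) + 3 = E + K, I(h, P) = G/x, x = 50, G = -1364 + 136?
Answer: 307/55025 ≈ 0.0055793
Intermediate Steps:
G = -1228
I(h, P) = -614/25 (I(h, P) = -1228/50 = -1228*1/50 = -614/25)
l(E, K) = -3 + E + K (l(E, K) = -3 + (E + K) = -3 + E + K)
I(-2346, -1061)/l(-1923, -2476) = -614/(25*(-3 - 1923 - 2476)) = -614/25/(-4402) = -614/25*(-1/4402) = 307/55025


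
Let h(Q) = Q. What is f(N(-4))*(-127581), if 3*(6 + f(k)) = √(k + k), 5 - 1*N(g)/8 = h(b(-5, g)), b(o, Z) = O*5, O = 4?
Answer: 765486 - 170108*I*√15 ≈ 7.6549e+5 - 6.5883e+5*I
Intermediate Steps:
b(o, Z) = 20 (b(o, Z) = 4*5 = 20)
N(g) = -120 (N(g) = 40 - 8*20 = 40 - 160 = -120)
f(k) = -6 + √2*√k/3 (f(k) = -6 + √(k + k)/3 = -6 + √(2*k)/3 = -6 + (√2*√k)/3 = -6 + √2*√k/3)
f(N(-4))*(-127581) = (-6 + √2*√(-120)/3)*(-127581) = (-6 + √2*(2*I*√30)/3)*(-127581) = (-6 + 4*I*√15/3)*(-127581) = 765486 - 170108*I*√15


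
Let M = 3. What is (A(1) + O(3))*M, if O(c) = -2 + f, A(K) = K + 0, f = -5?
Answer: -18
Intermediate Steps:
A(K) = K
O(c) = -7 (O(c) = -2 - 5 = -7)
(A(1) + O(3))*M = (1 - 7)*3 = -6*3 = -18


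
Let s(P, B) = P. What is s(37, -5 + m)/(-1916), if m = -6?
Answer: -37/1916 ≈ -0.019311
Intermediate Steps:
s(37, -5 + m)/(-1916) = 37/(-1916) = 37*(-1/1916) = -37/1916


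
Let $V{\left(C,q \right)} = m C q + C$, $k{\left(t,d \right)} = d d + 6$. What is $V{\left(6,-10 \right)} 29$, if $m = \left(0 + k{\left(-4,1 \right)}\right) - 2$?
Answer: $-8526$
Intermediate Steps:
$k{\left(t,d \right)} = 6 + d^{2}$ ($k{\left(t,d \right)} = d^{2} + 6 = 6 + d^{2}$)
$m = 5$ ($m = \left(0 + \left(6 + 1^{2}\right)\right) - 2 = \left(0 + \left(6 + 1\right)\right) - 2 = \left(0 + 7\right) - 2 = 7 - 2 = 5$)
$V{\left(C,q \right)} = C + 5 C q$ ($V{\left(C,q \right)} = 5 C q + C = C + 5 C q$)
$V{\left(6,-10 \right)} 29 = 6 \left(1 + 5 \left(-10\right)\right) 29 = 6 \left(1 - 50\right) 29 = 6 \left(-49\right) 29 = \left(-294\right) 29 = -8526$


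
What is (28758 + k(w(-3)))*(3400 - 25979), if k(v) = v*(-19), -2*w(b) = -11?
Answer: -1293934753/2 ≈ -6.4697e+8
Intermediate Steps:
w(b) = 11/2 (w(b) = -½*(-11) = 11/2)
k(v) = -19*v
(28758 + k(w(-3)))*(3400 - 25979) = (28758 - 19*11/2)*(3400 - 25979) = (28758 - 209/2)*(-22579) = (57307/2)*(-22579) = -1293934753/2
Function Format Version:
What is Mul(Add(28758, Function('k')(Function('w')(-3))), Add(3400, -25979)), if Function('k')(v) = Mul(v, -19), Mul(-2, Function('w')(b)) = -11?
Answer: Rational(-1293934753, 2) ≈ -6.4697e+8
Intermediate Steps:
Function('w')(b) = Rational(11, 2) (Function('w')(b) = Mul(Rational(-1, 2), -11) = Rational(11, 2))
Function('k')(v) = Mul(-19, v)
Mul(Add(28758, Function('k')(Function('w')(-3))), Add(3400, -25979)) = Mul(Add(28758, Mul(-19, Rational(11, 2))), Add(3400, -25979)) = Mul(Add(28758, Rational(-209, 2)), -22579) = Mul(Rational(57307, 2), -22579) = Rational(-1293934753, 2)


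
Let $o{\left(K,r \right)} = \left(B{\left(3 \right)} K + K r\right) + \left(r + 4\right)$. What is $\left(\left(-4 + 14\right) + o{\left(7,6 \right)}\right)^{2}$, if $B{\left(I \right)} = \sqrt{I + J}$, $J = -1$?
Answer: $3942 + 868 \sqrt{2} \approx 5169.5$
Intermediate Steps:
$B{\left(I \right)} = \sqrt{-1 + I}$ ($B{\left(I \right)} = \sqrt{I - 1} = \sqrt{-1 + I}$)
$o{\left(K,r \right)} = 4 + r + K r + K \sqrt{2}$ ($o{\left(K,r \right)} = \left(\sqrt{-1 + 3} K + K r\right) + \left(r + 4\right) = \left(\sqrt{2} K + K r\right) + \left(4 + r\right) = \left(K \sqrt{2} + K r\right) + \left(4 + r\right) = \left(K r + K \sqrt{2}\right) + \left(4 + r\right) = 4 + r + K r + K \sqrt{2}$)
$\left(\left(-4 + 14\right) + o{\left(7,6 \right)}\right)^{2} = \left(\left(-4 + 14\right) + \left(4 + 6 + 7 \cdot 6 + 7 \sqrt{2}\right)\right)^{2} = \left(10 + \left(4 + 6 + 42 + 7 \sqrt{2}\right)\right)^{2} = \left(10 + \left(52 + 7 \sqrt{2}\right)\right)^{2} = \left(62 + 7 \sqrt{2}\right)^{2}$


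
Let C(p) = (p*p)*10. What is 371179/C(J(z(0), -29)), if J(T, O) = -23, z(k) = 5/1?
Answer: 371179/5290 ≈ 70.166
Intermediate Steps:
z(k) = 5 (z(k) = 5*1 = 5)
C(p) = 10*p² (C(p) = p²*10 = 10*p²)
371179/C(J(z(0), -29)) = 371179/((10*(-23)²)) = 371179/((10*529)) = 371179/5290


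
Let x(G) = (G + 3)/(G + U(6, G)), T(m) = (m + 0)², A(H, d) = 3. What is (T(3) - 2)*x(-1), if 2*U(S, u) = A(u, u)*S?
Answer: 7/4 ≈ 1.7500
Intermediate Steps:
T(m) = m²
U(S, u) = 3*S/2 (U(S, u) = (3*S)/2 = 3*S/2)
x(G) = (3 + G)/(9 + G) (x(G) = (G + 3)/(G + (3/2)*6) = (3 + G)/(G + 9) = (3 + G)/(9 + G))
(T(3) - 2)*x(-1) = (3² - 2)*((3 - 1)/(9 - 1)) = (9 - 2)*(2/8) = 7*((⅛)*2) = 7*(¼) = 7/4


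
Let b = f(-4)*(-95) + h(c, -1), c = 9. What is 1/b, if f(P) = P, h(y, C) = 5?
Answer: 1/385 ≈ 0.0025974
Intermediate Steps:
b = 385 (b = -4*(-95) + 5 = 380 + 5 = 385)
1/b = 1/385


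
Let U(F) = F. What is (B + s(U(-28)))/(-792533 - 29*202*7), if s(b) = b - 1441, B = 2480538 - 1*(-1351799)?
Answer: -3830868/833539 ≈ -4.5959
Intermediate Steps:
B = 3832337 (B = 2480538 + 1351799 = 3832337)
s(b) = -1441 + b
(B + s(U(-28)))/(-792533 - 29*202*7) = (3832337 + (-1441 - 28))/(-792533 - 29*202*7) = (3832337 - 1469)/(-792533 - 5858*7) = 3830868/(-792533 - 41006) = 3830868/(-833539) = 3830868*(-1/833539) = -3830868/833539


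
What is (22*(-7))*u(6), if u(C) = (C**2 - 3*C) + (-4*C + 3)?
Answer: 462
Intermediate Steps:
u(C) = 3 + C**2 - 7*C (u(C) = (C**2 - 3*C) + (3 - 4*C) = 3 + C**2 - 7*C)
(22*(-7))*u(6) = (22*(-7))*(3 + 6**2 - 7*6) = -154*(3 + 36 - 42) = -154*(-3) = 462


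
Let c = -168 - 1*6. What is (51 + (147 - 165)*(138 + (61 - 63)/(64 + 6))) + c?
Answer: -91227/35 ≈ -2606.5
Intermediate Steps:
c = -174 (c = -168 - 6 = -174)
(51 + (147 - 165)*(138 + (61 - 63)/(64 + 6))) + c = (51 + (147 - 165)*(138 + (61 - 63)/(64 + 6))) - 174 = (51 - 18*(138 - 2/70)) - 174 = (51 - 18*(138 - 2*1/70)) - 174 = (51 - 18*(138 - 1/35)) - 174 = (51 - 18*4829/35) - 174 = (51 - 86922/35) - 174 = -85137/35 - 174 = -91227/35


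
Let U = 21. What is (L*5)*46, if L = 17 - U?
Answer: -920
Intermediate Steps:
L = -4 (L = 17 - 1*21 = 17 - 21 = -4)
(L*5)*46 = -4*5*46 = -20*46 = -920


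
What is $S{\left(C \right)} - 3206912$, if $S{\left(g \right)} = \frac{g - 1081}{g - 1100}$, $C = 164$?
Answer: $- \frac{3001668715}{936} \approx -3.2069 \cdot 10^{6}$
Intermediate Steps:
$S{\left(g \right)} = \frac{-1081 + g}{-1100 + g}$
$S{\left(C \right)} - 3206912 = \frac{-1081 + 164}{-1100 + 164} - 3206912 = \frac{1}{-936} \left(-917\right) - 3206912 = \left(- \frac{1}{936}\right) \left(-917\right) - 3206912 = \frac{917}{936} - 3206912 = - \frac{3001668715}{936}$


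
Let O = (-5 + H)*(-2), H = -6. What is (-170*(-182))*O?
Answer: 680680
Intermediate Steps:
O = 22 (O = (-5 - 6)*(-2) = -11*(-2) = 22)
(-170*(-182))*O = -170*(-182)*22 = 30940*22 = 680680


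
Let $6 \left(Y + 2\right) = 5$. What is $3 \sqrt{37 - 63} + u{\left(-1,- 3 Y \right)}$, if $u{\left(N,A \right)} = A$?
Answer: $\frac{7}{2} + 3 i \sqrt{26} \approx 3.5 + 15.297 i$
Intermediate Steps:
$Y = - \frac{7}{6}$ ($Y = -2 + \frac{1}{6} \cdot 5 = -2 + \frac{5}{6} = - \frac{7}{6} \approx -1.1667$)
$3 \sqrt{37 - 63} + u{\left(-1,- 3 Y \right)} = 3 \sqrt{37 - 63} - - \frac{7}{2} = 3 \sqrt{-26} + \frac{7}{2} = 3 i \sqrt{26} + \frac{7}{2} = \frac{7}{2} + 3 i \sqrt{26}$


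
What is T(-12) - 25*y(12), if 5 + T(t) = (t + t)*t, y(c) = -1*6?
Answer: 433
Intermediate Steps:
y(c) = -6
T(t) = -5 + 2*t² (T(t) = -5 + (t + t)*t = -5 + (2*t)*t = -5 + 2*t²)
T(-12) - 25*y(12) = (-5 + 2*(-12)²) - 25*(-6) = (-5 + 2*144) + 150 = (-5 + 288) + 150 = 283 + 150 = 433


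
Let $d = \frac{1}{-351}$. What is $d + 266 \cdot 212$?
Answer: $\frac{19793591}{351} \approx 56392.0$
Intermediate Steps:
$d = - \frac{1}{351} \approx -0.002849$
$d + 266 \cdot 212 = - \frac{1}{351} + 266 \cdot 212 = - \frac{1}{351} + 56392 = \frac{19793591}{351}$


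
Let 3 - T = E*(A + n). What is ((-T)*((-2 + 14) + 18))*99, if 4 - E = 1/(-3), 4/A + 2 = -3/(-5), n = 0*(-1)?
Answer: -319770/7 ≈ -45681.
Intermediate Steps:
n = 0
A = -20/7 (A = 4/(-2 - 3/(-5)) = 4/(-2 - 3*(-1/5)) = 4/(-2 + 3/5) = 4/(-7/5) = 4*(-5/7) = -20/7 ≈ -2.8571)
E = 13/3 (E = 4 - 1/(-3) = 4 - 1*(-1/3) = 4 + 1/3 = 13/3 ≈ 4.3333)
T = 323/21 (T = 3 - 13*(-20/7 + 0)/3 = 3 - 13*(-20)/(3*7) = 3 - 1*(-260/21) = 3 + 260/21 = 323/21 ≈ 15.381)
((-T)*((-2 + 14) + 18))*99 = ((-1*323/21)*((-2 + 14) + 18))*99 = -323*(12 + 18)/21*99 = -323/21*30*99 = -3230/7*99 = -319770/7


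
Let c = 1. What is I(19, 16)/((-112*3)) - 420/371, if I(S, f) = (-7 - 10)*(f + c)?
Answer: -4843/17808 ≈ -0.27196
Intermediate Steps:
I(S, f) = -17 - 17*f (I(S, f) = (-7 - 10)*(f + 1) = -17*(1 + f) = -17 - 17*f)
I(19, 16)/((-112*3)) - 420/371 = (-17 - 17*16)/((-112*3)) - 420/371 = (-17 - 272)/(-336) - 420*1/371 = -289*(-1/336) - 60/53 = 289/336 - 60/53 = -4843/17808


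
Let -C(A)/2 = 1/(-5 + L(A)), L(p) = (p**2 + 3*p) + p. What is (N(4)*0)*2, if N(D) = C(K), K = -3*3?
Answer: 0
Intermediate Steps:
L(p) = p**2 + 4*p
K = -9
C(A) = -2/(-5 + A*(4 + A))
N(D) = -1/20 (N(D) = -2/(-5 - 9*(4 - 9)) = -2/(-5 - 9*(-5)) = -2/(-5 + 45) = -2/40 = -2*1/40 = -1/20)
(N(4)*0)*2 = -1/20*0*2 = 0*2 = 0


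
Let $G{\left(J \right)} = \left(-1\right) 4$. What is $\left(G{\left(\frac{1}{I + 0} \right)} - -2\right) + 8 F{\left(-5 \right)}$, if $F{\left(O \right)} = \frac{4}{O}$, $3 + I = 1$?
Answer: $- \frac{42}{5} \approx -8.4$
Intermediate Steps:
$I = -2$ ($I = -3 + 1 = -2$)
$G{\left(J \right)} = -4$
$\left(G{\left(\frac{1}{I + 0} \right)} - -2\right) + 8 F{\left(-5 \right)} = \left(-4 - -2\right) + 8 \frac{4}{-5} = \left(-4 + 2\right) + 8 \cdot 4 \left(- \frac{1}{5}\right) = -2 + 8 \left(- \frac{4}{5}\right) = -2 - \frac{32}{5} = - \frac{42}{5}$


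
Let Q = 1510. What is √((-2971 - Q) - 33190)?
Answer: I*√37671 ≈ 194.09*I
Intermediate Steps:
√((-2971 - Q) - 33190) = √((-2971 - 1*1510) - 33190) = √((-2971 - 1510) - 33190) = √(-4481 - 33190) = √(-37671) = I*√37671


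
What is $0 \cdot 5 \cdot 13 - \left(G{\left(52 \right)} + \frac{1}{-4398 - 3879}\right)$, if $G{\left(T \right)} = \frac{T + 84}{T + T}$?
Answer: $- \frac{140696}{107601} \approx -1.3076$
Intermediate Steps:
$G{\left(T \right)} = \frac{84 + T}{2 T}$
$0 \cdot 5 \cdot 13 - \left(G{\left(52 \right)} + \frac{1}{-4398 - 3879}\right) = 0 \cdot 5 \cdot 13 - \left(\frac{84 + 52}{2 \cdot 52} + \frac{1}{-4398 - 3879}\right) = 0 \cdot 13 - \left(\frac{1}{2} \cdot \frac{1}{52} \cdot 136 + \frac{1}{-8277}\right) = 0 - \left(\frac{17}{13} - \frac{1}{8277}\right) = 0 - \frac{140696}{107601} = - \frac{140696}{107601}$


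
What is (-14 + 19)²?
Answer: 25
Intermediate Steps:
(-14 + 19)² = 5² = 25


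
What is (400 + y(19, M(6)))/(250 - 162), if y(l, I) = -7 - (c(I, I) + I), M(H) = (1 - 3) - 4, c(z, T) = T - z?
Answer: 399/88 ≈ 4.5341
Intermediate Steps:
M(H) = -6 (M(H) = -2 - 4 = -6)
y(l, I) = -7 - I (y(l, I) = -7 - ((I - I) + I) = -7 - (0 + I) = -7 - I)
(400 + y(19, M(6)))/(250 - 162) = (400 + (-7 - 1*(-6)))/(250 - 162) = (400 + (-7 + 6))/88 = (400 - 1)/88 = (1/88)*399 = 399/88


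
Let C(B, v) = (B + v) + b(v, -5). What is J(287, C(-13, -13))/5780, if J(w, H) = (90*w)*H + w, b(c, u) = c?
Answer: -1007083/5780 ≈ -174.24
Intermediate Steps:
C(B, v) = B + 2*v (C(B, v) = (B + v) + v = B + 2*v)
J(w, H) = w + 90*H*w (J(w, H) = 90*H*w + w = w + 90*H*w)
J(287, C(-13, -13))/5780 = (287*(1 + 90*(-13 + 2*(-13))))/5780 = (287*(1 + 90*(-13 - 26)))*(1/5780) = (287*(1 + 90*(-39)))*(1/5780) = (287*(1 - 3510))*(1/5780) = (287*(-3509))*(1/5780) = -1007083*1/5780 = -1007083/5780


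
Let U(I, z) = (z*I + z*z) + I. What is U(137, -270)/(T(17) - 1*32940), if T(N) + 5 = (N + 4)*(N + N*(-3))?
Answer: -36047/33659 ≈ -1.0709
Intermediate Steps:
T(N) = -5 - 2*N*(4 + N) (T(N) = -5 + (N + 4)*(N + N*(-3)) = -5 + (4 + N)*(N - 3*N) = -5 + (4 + N)*(-2*N) = -5 - 2*N*(4 + N))
U(I, z) = I + z² + I*z (U(I, z) = (I*z + z²) + I = (z² + I*z) + I = I + z² + I*z)
U(137, -270)/(T(17) - 1*32940) = (137 + (-270)² + 137*(-270))/((-5 - 8*17 - 2*17²) - 1*32940) = (137 + 72900 - 36990)/((-5 - 136 - 2*289) - 32940) = 36047/((-5 - 136 - 578) - 32940) = 36047/(-719 - 32940) = 36047/(-33659) = 36047*(-1/33659) = -36047/33659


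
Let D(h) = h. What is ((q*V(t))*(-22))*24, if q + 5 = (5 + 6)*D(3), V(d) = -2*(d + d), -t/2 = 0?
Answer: 0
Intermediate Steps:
t = 0 (t = -2*0 = 0)
V(d) = -4*d
q = 28 (q = -5 + (5 + 6)*3 = -5 + 11*3 = -5 + 33 = 28)
((q*V(t))*(-22))*24 = ((28*(-4*0))*(-22))*24 = ((28*0)*(-22))*24 = (0*(-22))*24 = 0*24 = 0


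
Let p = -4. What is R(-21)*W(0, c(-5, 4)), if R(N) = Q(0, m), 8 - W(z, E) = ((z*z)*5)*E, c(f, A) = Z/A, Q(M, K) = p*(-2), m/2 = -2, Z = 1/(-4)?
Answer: 64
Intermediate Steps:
Z = -¼ (Z = 1*(-¼) = -¼ ≈ -0.25000)
m = -4 (m = 2*(-2) = -4)
Q(M, K) = 8 (Q(M, K) = -4*(-2) = 8)
c(f, A) = -1/(4*A)
W(z, E) = 8 - 5*E*z² (W(z, E) = 8 - (z*z)*5*E = 8 - z²*5*E = 8 - 5*z²*E = 8 - 5*E*z²)
R(N) = 8
R(-21)*W(0, c(-5, 4)) = 8*(8 - 5*(-¼/4)*0²) = 8*(8 - 5*(-¼*¼)*0) = 8*(8 - 5*(-1/16)*0) = 8*(8 + 0) = 8*8 = 64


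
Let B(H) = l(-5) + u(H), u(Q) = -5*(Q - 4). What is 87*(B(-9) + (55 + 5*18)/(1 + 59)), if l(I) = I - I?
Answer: 23461/4 ≈ 5865.3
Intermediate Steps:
l(I) = 0
u(Q) = 20 - 5*Q (u(Q) = -5*(-4 + Q) = 20 - 5*Q)
B(H) = 20 - 5*H (B(H) = 0 + (20 - 5*H) = 20 - 5*H)
87*(B(-9) + (55 + 5*18)/(1 + 59)) = 87*((20 - 5*(-9)) + (55 + 5*18)/(1 + 59)) = 87*((20 + 45) + (55 + 90)/60) = 87*(65 + 145*(1/60)) = 87*(65 + 29/12) = 87*(809/12) = 23461/4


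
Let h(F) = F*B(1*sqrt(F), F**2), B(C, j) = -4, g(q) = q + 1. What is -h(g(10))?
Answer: 44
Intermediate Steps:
g(q) = 1 + q
h(F) = -4*F (h(F) = F*(-4) = -4*F)
-h(g(10)) = -(-4)*(1 + 10) = -(-4)*11 = -1*(-44) = 44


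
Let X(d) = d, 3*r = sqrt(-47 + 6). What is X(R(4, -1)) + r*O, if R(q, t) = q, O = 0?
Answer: 4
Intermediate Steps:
r = I*sqrt(41)/3 (r = sqrt(-47 + 6)/3 = sqrt(-41)/3 = (I*sqrt(41))/3 = I*sqrt(41)/3 ≈ 2.1344*I)
X(R(4, -1)) + r*O = 4 + (I*sqrt(41)/3)*0 = 4 + 0 = 4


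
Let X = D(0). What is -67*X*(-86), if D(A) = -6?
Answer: -34572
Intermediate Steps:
X = -6
-67*X*(-86) = -67*(-6)*(-86) = 402*(-86) = -34572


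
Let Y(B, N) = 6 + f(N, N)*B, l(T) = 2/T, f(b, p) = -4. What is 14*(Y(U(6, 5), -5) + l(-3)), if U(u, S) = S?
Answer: -616/3 ≈ -205.33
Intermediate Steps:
Y(B, N) = 6 - 4*B
14*(Y(U(6, 5), -5) + l(-3)) = 14*((6 - 4*5) + 2/(-3)) = 14*((6 - 20) + 2*(-⅓)) = 14*(-14 - ⅔) = 14*(-44/3) = -616/3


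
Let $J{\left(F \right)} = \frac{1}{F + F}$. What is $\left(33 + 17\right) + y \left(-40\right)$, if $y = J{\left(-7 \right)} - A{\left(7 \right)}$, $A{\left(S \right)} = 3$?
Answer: $\frac{1210}{7} \approx 172.86$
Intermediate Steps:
$J{\left(F \right)} = \frac{1}{2 F}$
$y = - \frac{43}{14}$ ($y = \frac{1}{2 \left(-7\right)} - 3 = \frac{1}{2} \left(- \frac{1}{7}\right) - 3 = - \frac{1}{14} - 3 = - \frac{43}{14} \approx -3.0714$)
$\left(33 + 17\right) + y \left(-40\right) = \left(33 + 17\right) - - \frac{860}{7} = 50 + \frac{860}{7} = \frac{1210}{7}$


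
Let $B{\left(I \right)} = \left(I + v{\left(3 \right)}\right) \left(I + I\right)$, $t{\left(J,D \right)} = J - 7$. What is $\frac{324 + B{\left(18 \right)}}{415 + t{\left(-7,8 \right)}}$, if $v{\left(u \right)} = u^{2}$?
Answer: $\frac{1296}{401} \approx 3.2319$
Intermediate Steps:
$t{\left(J,D \right)} = -7 + J$
$B{\left(I \right)} = 2 I \left(9 + I\right)$ ($B{\left(I \right)} = \left(I + 3^{2}\right) \left(I + I\right) = \left(I + 9\right) 2 I = \left(9 + I\right) 2 I = 2 I \left(9 + I\right)$)
$\frac{324 + B{\left(18 \right)}}{415 + t{\left(-7,8 \right)}} = \frac{324 + 2 \cdot 18 \left(9 + 18\right)}{415 - 14} = \frac{324 + 2 \cdot 18 \cdot 27}{415 - 14} = \frac{324 + 972}{401} = 1296 \cdot \frac{1}{401} = \frac{1296}{401}$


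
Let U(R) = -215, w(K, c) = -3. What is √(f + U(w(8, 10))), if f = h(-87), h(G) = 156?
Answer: I*√59 ≈ 7.6811*I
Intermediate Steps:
f = 156
√(f + U(w(8, 10))) = √(156 - 215) = √(-59) = I*√59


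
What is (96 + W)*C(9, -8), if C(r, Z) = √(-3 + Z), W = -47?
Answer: 49*I*√11 ≈ 162.51*I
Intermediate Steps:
(96 + W)*C(9, -8) = (96 - 47)*√(-3 - 8) = 49*√(-11) = 49*(I*√11) = 49*I*√11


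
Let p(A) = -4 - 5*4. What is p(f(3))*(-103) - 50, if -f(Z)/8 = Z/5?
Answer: 2422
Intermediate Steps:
f(Z) = -8*Z/5
p(A) = -24 (p(A) = -4 - 20 = -24)
p(f(3))*(-103) - 50 = -24*(-103) - 50 = 2472 - 50 = 2422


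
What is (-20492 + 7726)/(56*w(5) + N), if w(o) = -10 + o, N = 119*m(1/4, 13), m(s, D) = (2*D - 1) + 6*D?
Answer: -12766/11977 ≈ -1.0659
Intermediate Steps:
m(s, D) = -1 + 8*D (m(s, D) = (-1 + 2*D) + 6*D = -1 + 8*D)
N = 12257 (N = 119*(-1 + 8*13) = 119*(-1 + 104) = 119*103 = 12257)
(-20492 + 7726)/(56*w(5) + N) = (-20492 + 7726)/(56*(-10 + 5) + 12257) = -12766/(56*(-5) + 12257) = -12766/(-280 + 12257) = -12766/11977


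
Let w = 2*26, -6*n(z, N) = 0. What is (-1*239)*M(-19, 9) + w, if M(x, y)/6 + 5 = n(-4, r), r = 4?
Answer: 7222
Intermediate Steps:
n(z, N) = 0 (n(z, N) = -⅙*0 = 0)
M(x, y) = -30 (M(x, y) = -30 + 6*0 = -30 + 0 = -30)
w = 52
(-1*239)*M(-19, 9) + w = -1*239*(-30) + 52 = -239*(-30) + 52 = 7170 + 52 = 7222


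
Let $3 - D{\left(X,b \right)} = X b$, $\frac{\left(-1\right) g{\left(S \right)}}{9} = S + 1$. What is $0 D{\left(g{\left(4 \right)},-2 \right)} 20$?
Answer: $0$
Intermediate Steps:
$g{\left(S \right)} = -9 - 9 S$ ($g{\left(S \right)} = - 9 \left(S + 1\right) = - 9 \left(1 + S\right) = -9 - 9 S$)
$D{\left(X,b \right)} = 3 - X b$
$0 D{\left(g{\left(4 \right)},-2 \right)} 20 = 0 \left(3 - \left(-9 - 36\right) \left(-2\right)\right) 20 = 0 \left(3 - \left(-45\right) \left(-2\right)\right) 20 = 0 \left(3 - 90\right) 20 = 0 \left(-87\right) 20 = 0 \cdot 20 = 0$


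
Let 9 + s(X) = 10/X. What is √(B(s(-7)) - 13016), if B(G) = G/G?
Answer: I*√13015 ≈ 114.08*I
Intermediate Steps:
s(X) = -9 + 10/X
B(G) = 1
√(B(s(-7)) - 13016) = √(1 - 13016) = √(-13015) = I*√13015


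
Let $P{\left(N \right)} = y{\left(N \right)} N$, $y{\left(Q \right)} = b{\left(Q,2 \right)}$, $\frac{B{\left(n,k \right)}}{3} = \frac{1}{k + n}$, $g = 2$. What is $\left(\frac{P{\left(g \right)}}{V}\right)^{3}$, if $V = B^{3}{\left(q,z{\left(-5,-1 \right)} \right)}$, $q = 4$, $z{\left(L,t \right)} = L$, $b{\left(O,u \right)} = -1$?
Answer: $\frac{8}{19683} \approx 0.00040644$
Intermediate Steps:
$B{\left(n,k \right)} = \frac{3}{k + n}$
$y{\left(Q \right)} = -1$
$P{\left(N \right)} = - N$
$V = -27$ ($V = \left(\frac{3}{-5 + 4}\right)^{3} = \left(\frac{3}{-1}\right)^{3} = \left(3 \left(-1\right)\right)^{3} = \left(-3\right)^{3} = -27$)
$\left(\frac{P{\left(g \right)}}{V}\right)^{3} = \left(\frac{\left(-1\right) 2}{-27}\right)^{3} = \left(\left(-2\right) \left(- \frac{1}{27}\right)\right)^{3} = \left(\frac{2}{27}\right)^{3} = \frac{8}{19683}$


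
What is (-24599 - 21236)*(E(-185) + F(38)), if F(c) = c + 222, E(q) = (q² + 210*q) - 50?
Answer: 202361525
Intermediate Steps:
E(q) = -50 + q² + 210*q
F(c) = 222 + c
(-24599 - 21236)*(E(-185) + F(38)) = (-24599 - 21236)*((-50 + (-185)² + 210*(-185)) + (222 + 38)) = -45835*((-50 + 34225 - 38850) + 260) = -45835*(-4675 + 260) = -45835*(-4415) = 202361525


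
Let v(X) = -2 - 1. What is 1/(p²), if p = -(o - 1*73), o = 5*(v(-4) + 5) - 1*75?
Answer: 1/19044 ≈ 5.2510e-5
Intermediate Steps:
v(X) = -3
o = -65 (o = 5*(-3 + 5) - 1*75 = 5*2 - 75 = 10 - 75 = -65)
p = 138 (p = -(-65 - 1*73) = -(-65 - 73) = -1*(-138) = 138)
1/(p²) = 1/(138²) = 1/19044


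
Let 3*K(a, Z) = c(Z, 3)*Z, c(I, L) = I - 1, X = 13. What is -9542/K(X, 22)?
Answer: -4771/77 ≈ -61.961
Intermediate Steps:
c(I, L) = -1 + I
K(a, Z) = Z*(-1 + Z)/3 (K(a, Z) = ((-1 + Z)*Z)/3 = (Z*(-1 + Z))/3 = Z*(-1 + Z)/3)
-9542/K(X, 22) = -9542*3/(22*(-1 + 22)) = -9542/((⅓)*22*21) = -9542/154 = -9542*1/154 = -4771/77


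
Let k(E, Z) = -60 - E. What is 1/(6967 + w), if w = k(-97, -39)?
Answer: 1/7004 ≈ 0.00014278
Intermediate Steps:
w = 37 (w = -60 - 1*(-97) = -60 + 97 = 37)
1/(6967 + w) = 1/(6967 + 37) = 1/7004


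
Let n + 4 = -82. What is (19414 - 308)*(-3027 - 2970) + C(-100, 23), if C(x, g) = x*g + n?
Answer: -114581068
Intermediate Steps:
n = -86 (n = -4 - 82 = -86)
C(x, g) = -86 + g*x (C(x, g) = x*g - 86 = g*x - 86 = -86 + g*x)
(19414 - 308)*(-3027 - 2970) + C(-100, 23) = (19414 - 308)*(-3027 - 2970) + (-86 + 23*(-100)) = 19106*(-5997) + (-86 - 2300) = -114578682 - 2386 = -114581068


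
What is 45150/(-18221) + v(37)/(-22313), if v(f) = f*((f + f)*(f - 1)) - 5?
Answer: -400478339/58080739 ≈ -6.8952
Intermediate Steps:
v(f) = -5 + 2*f**2*(-1 + f) (v(f) = f*((2*f)*(-1 + f)) - 5 = f*(2*f*(-1 + f)) - 5 = 2*f**2*(-1 + f) - 5 = -5 + 2*f**2*(-1 + f))
45150/(-18221) + v(37)/(-22313) = 45150/(-18221) + (-5 - 2*37**2 + 2*37**3)/(-22313) = 45150*(-1/18221) + (-5 - 2*1369 + 2*50653)*(-1/22313) = -6450/2603 + (-5 - 2738 + 101306)*(-1/22313) = -6450/2603 + 98563*(-1/22313) = -6450/2603 - 98563/22313 = -400478339/58080739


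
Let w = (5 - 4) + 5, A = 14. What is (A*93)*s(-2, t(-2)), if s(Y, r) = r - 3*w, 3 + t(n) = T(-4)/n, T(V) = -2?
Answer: -26040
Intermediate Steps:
w = 6 (w = 1 + 5 = 6)
t(n) = -3 - 2/n
s(Y, r) = -18 + r (s(Y, r) = r - 3*6 = r - 18 = -18 + r)
(A*93)*s(-2, t(-2)) = (14*93)*(-18 + (-3 - 2/(-2))) = 1302*(-18 + (-3 - 2*(-½))) = 1302*(-18 + (-3 + 1)) = 1302*(-18 - 2) = 1302*(-20) = -26040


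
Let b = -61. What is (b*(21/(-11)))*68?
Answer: 87108/11 ≈ 7918.9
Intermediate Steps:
(b*(21/(-11)))*68 = -1281/(-11)*68 = -1281*(-1)/11*68 = -61*(-21/11)*68 = (1281/11)*68 = 87108/11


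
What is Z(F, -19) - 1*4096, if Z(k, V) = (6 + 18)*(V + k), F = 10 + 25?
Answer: -3712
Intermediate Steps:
F = 35
Z(k, V) = 24*V + 24*k (Z(k, V) = 24*(V + k) = 24*V + 24*k)
Z(F, -19) - 1*4096 = (24*(-19) + 24*35) - 1*4096 = (-456 + 840) - 4096 = 384 - 4096 = -3712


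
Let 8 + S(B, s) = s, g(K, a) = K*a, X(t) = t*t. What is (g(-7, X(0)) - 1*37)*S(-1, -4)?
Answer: 444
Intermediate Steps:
X(t) = t²
S(B, s) = -8 + s
(g(-7, X(0)) - 1*37)*S(-1, -4) = (-7*0² - 1*37)*(-8 - 4) = (-7*0 - 37)*(-12) = (0 - 37)*(-12) = -37*(-12) = 444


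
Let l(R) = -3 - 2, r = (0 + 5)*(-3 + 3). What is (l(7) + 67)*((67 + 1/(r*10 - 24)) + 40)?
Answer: 79577/12 ≈ 6631.4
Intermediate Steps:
r = 0 (r = 5*0 = 0)
l(R) = -5
(l(7) + 67)*((67 + 1/(r*10 - 24)) + 40) = (-5 + 67)*((67 + 1/(0*10 - 24)) + 40) = 62*((67 + 1/(0 - 24)) + 40) = 62*((67 + 1/(-24)) + 40) = 62*((67 - 1/24) + 40) = 62*(1607/24 + 40) = 62*(2567/24) = 79577/12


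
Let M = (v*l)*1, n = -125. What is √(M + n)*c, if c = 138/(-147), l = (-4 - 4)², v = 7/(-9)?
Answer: -506*I*√13/147 ≈ -12.411*I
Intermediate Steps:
v = -7/9 (v = 7*(-⅑) = -7/9 ≈ -0.77778)
l = 64 (l = (-8)² = 64)
M = -448/9 (M = -7/9*64*1 = -448/9*1 = -448/9 ≈ -49.778)
c = -46/49 (c = 138*(-1/147) = -46/49 ≈ -0.93878)
√(M + n)*c = √(-448/9 - 125)*(-46/49) = √(-1573/9)*(-46/49) = (11*I*√13/3)*(-46/49) = -506*I*√13/147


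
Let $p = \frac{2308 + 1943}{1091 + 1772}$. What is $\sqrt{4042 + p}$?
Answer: $\frac{\sqrt{33143510911}}{2863} \approx 63.588$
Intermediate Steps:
$p = \frac{4251}{2863} \approx 1.4848$
$\sqrt{4042 + p} = \sqrt{4042 + \frac{4251}{2863}} = \sqrt{\frac{11576497}{2863}} = \frac{\sqrt{33143510911}}{2863}$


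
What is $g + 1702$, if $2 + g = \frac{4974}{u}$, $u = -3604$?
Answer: $\frac{3060913}{1802} \approx 1698.6$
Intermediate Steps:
$g = - \frac{6091}{1802}$ ($g = -2 + \frac{4974}{-3604} = -2 + 4974 \left(- \frac{1}{3604}\right) = -2 - \frac{2487}{1802} = - \frac{6091}{1802} \approx -3.3801$)
$g + 1702 = - \frac{6091}{1802} + 1702 = \frac{3060913}{1802}$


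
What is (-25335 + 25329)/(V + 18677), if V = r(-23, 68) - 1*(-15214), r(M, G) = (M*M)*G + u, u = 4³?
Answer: -2/23309 ≈ -8.5804e-5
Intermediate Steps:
u = 64
r(M, G) = 64 + G*M² (r(M, G) = (M*M)*G + 64 = M²*G + 64 = G*M² + 64 = 64 + G*M²)
V = 51250 (V = (64 + 68*(-23)²) - 1*(-15214) = (64 + 68*529) + 15214 = (64 + 35972) + 15214 = 36036 + 15214 = 51250)
(-25335 + 25329)/(V + 18677) = (-25335 + 25329)/(51250 + 18677) = -6/69927 = -6*1/69927 = -2/23309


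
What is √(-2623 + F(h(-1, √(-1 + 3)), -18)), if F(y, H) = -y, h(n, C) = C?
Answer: √(-2623 - √2) ≈ 51.229*I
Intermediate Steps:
√(-2623 + F(h(-1, √(-1 + 3)), -18)) = √(-2623 - √(-1 + 3)) = √(-2623 - √2)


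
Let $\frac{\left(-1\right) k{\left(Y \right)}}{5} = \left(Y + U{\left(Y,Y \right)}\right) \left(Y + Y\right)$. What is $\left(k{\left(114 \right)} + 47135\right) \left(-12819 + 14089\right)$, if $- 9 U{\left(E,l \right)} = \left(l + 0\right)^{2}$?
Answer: $1985435450$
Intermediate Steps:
$U{\left(E,l \right)} = - \frac{l^{2}}{9}$ ($U{\left(E,l \right)} = - \frac{\left(l + 0\right)^{2}}{9} = - \frac{l^{2}}{9}$)
$k{\left(Y \right)} = - 10 Y \left(Y - \frac{Y^{2}}{9}\right)$ ($k{\left(Y \right)} = - 5 \left(Y - \frac{Y^{2}}{9}\right) \left(Y + Y\right) = - 5 \left(Y - \frac{Y^{2}}{9}\right) 2 Y = - 5 \cdot 2 Y \left(Y - \frac{Y^{2}}{9}\right) = - 10 Y \left(Y - \frac{Y^{2}}{9}\right)$)
$\left(k{\left(114 \right)} + 47135\right) \left(-12819 + 14089\right) = \left(\frac{10 \cdot 114^{2} \left(-9 + 114\right)}{9} + 47135\right) \left(-12819 + 14089\right) = \left(\frac{10}{9} \cdot 12996 \cdot 105 + 47135\right) 1270 = \left(1516200 + 47135\right) 1270 = 1563335 \cdot 1270 = 1985435450$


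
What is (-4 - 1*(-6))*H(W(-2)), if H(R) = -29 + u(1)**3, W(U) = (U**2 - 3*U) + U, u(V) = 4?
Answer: 70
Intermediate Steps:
W(U) = U**2 - 2*U
H(R) = 35 (H(R) = -29 + 4**3 = -29 + 64 = 35)
(-4 - 1*(-6))*H(W(-2)) = (-4 - 1*(-6))*35 = (-4 + 6)*35 = 2*35 = 70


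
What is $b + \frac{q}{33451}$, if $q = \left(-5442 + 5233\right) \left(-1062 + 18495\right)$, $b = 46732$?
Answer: $\frac{141780785}{3041} \approx 46623.0$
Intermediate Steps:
$q = -3643497$ ($q = \left(-209\right) 17433 = -3643497$)
$b + \frac{q}{33451} = 46732 - \frac{3643497}{33451} = 46732 - \frac{331227}{3041} = \frac{141780785}{3041}$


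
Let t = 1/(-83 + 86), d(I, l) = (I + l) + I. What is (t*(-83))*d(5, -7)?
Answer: -83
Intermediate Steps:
d(I, l) = l + 2*I
t = 1/3 ≈ 0.33333
(t*(-83))*d(5, -7) = ((1/3)*(-83))*(-7 + 2*5) = -83*(-7 + 10)/3 = -83/3*3 = -83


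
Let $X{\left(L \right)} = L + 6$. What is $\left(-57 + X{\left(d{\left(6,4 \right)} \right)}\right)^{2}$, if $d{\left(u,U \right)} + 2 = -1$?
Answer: $2916$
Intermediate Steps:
$d{\left(u,U \right)} = -3$ ($d{\left(u,U \right)} = -2 - 1 = -3$)
$X{\left(L \right)} = 6 + L$
$\left(-57 + X{\left(d{\left(6,4 \right)} \right)}\right)^{2} = \left(-57 + \left(6 - 3\right)\right)^{2} = \left(-57 + 3\right)^{2} = \left(-54\right)^{2} = 2916$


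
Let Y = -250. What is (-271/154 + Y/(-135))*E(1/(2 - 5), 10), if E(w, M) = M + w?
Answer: 11107/12474 ≈ 0.89041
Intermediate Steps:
(-271/154 + Y/(-135))*E(1/(2 - 5), 10) = (-271/154 - 250/(-135))*(10 + 1/(2 - 5)) = (-271*1/154 - 250*(-1/135))*(10 + 1/(-3)) = (-271/154 + 50/27)*(10 - 1/3) = (383/4158)*(29/3) = 11107/12474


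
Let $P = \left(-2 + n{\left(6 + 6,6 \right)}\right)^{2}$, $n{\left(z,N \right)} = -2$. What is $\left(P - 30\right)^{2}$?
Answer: $196$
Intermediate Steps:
$P = 16$ ($P = \left(-2 - 2\right)^{2} = \left(-4\right)^{2} = 16$)
$\left(P - 30\right)^{2} = \left(16 - 30\right)^{2} = \left(-14\right)^{2} = 196$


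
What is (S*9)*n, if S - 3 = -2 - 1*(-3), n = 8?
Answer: 288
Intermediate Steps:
S = 4 (S = 3 + (-2 - 1*(-3)) = 3 + (-2 + 3) = 3 + 1 = 4)
(S*9)*n = (4*9)*8 = 36*8 = 288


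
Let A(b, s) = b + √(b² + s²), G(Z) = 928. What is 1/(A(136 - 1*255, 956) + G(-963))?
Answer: -809/273616 + √928097/273616 ≈ 0.00056421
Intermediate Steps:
1/(A(136 - 1*255, 956) + G(-963)) = 1/(((136 - 1*255) + √((136 - 1*255)² + 956²)) + 928) = 1/(((136 - 255) + √((136 - 255)² + 913936)) + 928) = 1/((-119 + √((-119)² + 913936)) + 928) = 1/((-119 + √(14161 + 913936)) + 928) = 1/((-119 + √928097) + 928) = 1/(809 + √928097)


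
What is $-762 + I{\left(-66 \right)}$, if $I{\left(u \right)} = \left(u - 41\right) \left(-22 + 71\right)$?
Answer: $-6005$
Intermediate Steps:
$I{\left(u \right)} = -2009 + 49 u$ ($I{\left(u \right)} = \left(-41 + u\right) 49 = -2009 + 49 u$)
$-762 + I{\left(-66 \right)} = -762 + \left(-2009 + 49 \left(-66\right)\right) = -762 - 5243 = -6005$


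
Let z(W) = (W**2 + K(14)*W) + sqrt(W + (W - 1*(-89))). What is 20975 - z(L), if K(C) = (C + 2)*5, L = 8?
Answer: 20271 - sqrt(105) ≈ 20261.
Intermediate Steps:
K(C) = 10 + 5*C (K(C) = (2 + C)*5 = 10 + 5*C)
z(W) = W**2 + sqrt(89 + 2*W) + 80*W (z(W) = (W**2 + (10 + 5*14)*W) + sqrt(W + (W - 1*(-89))) = (W**2 + (10 + 70)*W) + sqrt(W + (W + 89)) = (W**2 + 80*W) + sqrt(W + (89 + W)) = (W**2 + 80*W) + sqrt(89 + 2*W) = W**2 + sqrt(89 + 2*W) + 80*W)
20975 - z(L) = 20975 - (8**2 + sqrt(89 + 2*8) + 80*8) = 20975 - (64 + sqrt(89 + 16) + 640) = 20975 - (64 + sqrt(105) + 640) = 20975 - (704 + sqrt(105)) = 20975 + (-704 - sqrt(105)) = 20271 - sqrt(105)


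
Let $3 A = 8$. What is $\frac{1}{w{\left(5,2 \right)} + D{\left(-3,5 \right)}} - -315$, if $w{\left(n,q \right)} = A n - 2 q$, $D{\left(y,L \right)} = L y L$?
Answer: $\frac{62052}{197} \approx 314.98$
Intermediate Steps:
$A = \frac{8}{3}$ ($A = \frac{1}{3} \cdot 8 = \frac{8}{3} \approx 2.6667$)
$D{\left(y,L \right)} = y L^{2}$
$w{\left(n,q \right)} = - 2 q + \frac{8 n}{3}$ ($w{\left(n,q \right)} = \frac{8 n}{3} - 2 q = - 2 q + \frac{8 n}{3}$)
$\frac{1}{w{\left(5,2 \right)} + D{\left(-3,5 \right)}} - -315 = \frac{1}{\left(\left(-2\right) 2 + \frac{8}{3} \cdot 5\right) - 3 \cdot 5^{2}} - -315 = \frac{1}{\left(-4 + \frac{40}{3}\right) - 75} + 315 = \frac{1}{\frac{28}{3} - 75} + 315 = \frac{1}{- \frac{197}{3}} + 315 = - \frac{3}{197} + 315 = \frac{62052}{197}$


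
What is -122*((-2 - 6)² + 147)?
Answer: -25742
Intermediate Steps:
-122*((-2 - 6)² + 147) = -122*((-8)² + 147) = -122*(64 + 147) = -122*211 = -25742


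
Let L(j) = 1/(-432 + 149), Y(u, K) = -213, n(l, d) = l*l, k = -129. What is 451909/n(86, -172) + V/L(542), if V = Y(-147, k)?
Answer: 446275393/7396 ≈ 60340.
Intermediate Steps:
n(l, d) = l²
V = -213
L(j) = -1/283 (L(j) = 1/(-283) = -1/283)
451909/n(86, -172) + V/L(542) = 451909/(86²) - 213/(-1/283) = 451909/7396 - 213*(-283) = 451909*(1/7396) + 60279 = 451909/7396 + 60279 = 446275393/7396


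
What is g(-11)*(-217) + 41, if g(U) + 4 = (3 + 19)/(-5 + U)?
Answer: 9659/8 ≈ 1207.4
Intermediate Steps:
g(U) = -4 + 22/(-5 + U) (g(U) = -4 + (3 + 19)/(-5 + U) = -4 + 22/(-5 + U))
g(-11)*(-217) + 41 = (2*(21 - 2*(-11))/(-5 - 11))*(-217) + 41 = (2*(21 + 22)/(-16))*(-217) + 41 = (2*(-1/16)*43)*(-217) + 41 = -43/8*(-217) + 41 = 9331/8 + 41 = 9659/8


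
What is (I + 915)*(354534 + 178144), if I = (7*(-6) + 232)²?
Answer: 19717076170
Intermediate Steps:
I = 36100 (I = (-42 + 232)² = 190² = 36100)
(I + 915)*(354534 + 178144) = (36100 + 915)*(354534 + 178144) = 37015*532678 = 19717076170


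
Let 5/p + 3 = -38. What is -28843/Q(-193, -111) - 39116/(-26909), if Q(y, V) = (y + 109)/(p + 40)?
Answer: 423039181583/30891532 ≈ 13694.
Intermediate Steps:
p = -5/41 (p = 5/(-3 - 38) = 5/(-41) = 5*(-1/41) = -5/41 ≈ -0.12195)
Q(y, V) = 41/15 + 41*y/1635 (Q(y, V) = (y + 109)/(-5/41 + 40) = (109 + y)/(1635/41) = (109 + y)*(41/1635) = 41/15 + 41*y/1635)
-28843/Q(-193, -111) - 39116/(-26909) = -28843/(41/15 + (41/1635)*(-193)) - 39116/(-26909) = -28843/(41/15 - 7913/1635) - 39116*(-1/26909) = -28843/(-1148/545) + 39116/26909 = -28843*(-545/1148) + 39116/26909 = 15719435/1148 + 39116/26909 = 423039181583/30891532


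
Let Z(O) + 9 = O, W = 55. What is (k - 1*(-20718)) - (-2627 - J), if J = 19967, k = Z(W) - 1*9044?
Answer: 34314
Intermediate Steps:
Z(O) = -9 + O
k = -8998 (k = (-9 + 55) - 1*9044 = 46 - 9044 = -8998)
(k - 1*(-20718)) - (-2627 - J) = (-8998 - 1*(-20718)) - (-2627 - 1*19967) = (-8998 + 20718) - (-2627 - 19967) = 11720 - 1*(-22594) = 11720 + 22594 = 34314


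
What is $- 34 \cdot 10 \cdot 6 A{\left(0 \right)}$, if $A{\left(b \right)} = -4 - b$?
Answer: $8160$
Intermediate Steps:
$- 34 \cdot 10 \cdot 6 A{\left(0 \right)} = - 34 \cdot 10 \cdot 6 \left(-4 - 0\right) = \left(-34\right) 60 \left(-4 + 0\right) = \left(-2040\right) \left(-4\right) = 8160$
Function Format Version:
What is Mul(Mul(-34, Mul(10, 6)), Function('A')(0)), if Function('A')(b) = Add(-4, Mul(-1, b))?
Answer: 8160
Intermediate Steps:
Mul(Mul(-34, Mul(10, 6)), Function('A')(0)) = Mul(Mul(-34, Mul(10, 6)), Add(-4, Mul(-1, 0))) = Mul(Mul(-34, 60), Add(-4, 0)) = Mul(-2040, -4) = 8160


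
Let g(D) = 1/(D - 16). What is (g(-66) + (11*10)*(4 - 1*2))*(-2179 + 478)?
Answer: -30684339/82 ≈ -3.7420e+5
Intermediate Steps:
g(D) = 1/(-16 + D)
(g(-66) + (11*10)*(4 - 1*2))*(-2179 + 478) = (1/(-16 - 66) + (11*10)*(4 - 1*2))*(-2179 + 478) = (1/(-82) + 110*(4 - 2))*(-1701) = (-1/82 + 110*2)*(-1701) = (-1/82 + 220)*(-1701) = (18039/82)*(-1701) = -30684339/82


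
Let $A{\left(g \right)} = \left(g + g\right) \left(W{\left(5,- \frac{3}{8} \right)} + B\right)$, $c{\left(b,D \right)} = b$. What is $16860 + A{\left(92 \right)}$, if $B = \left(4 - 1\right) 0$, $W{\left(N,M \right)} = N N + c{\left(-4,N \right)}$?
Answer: $20724$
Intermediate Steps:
$W{\left(N,M \right)} = -4 + N^{2}$ ($W{\left(N,M \right)} = N N - 4 = N^{2} - 4 = -4 + N^{2}$)
$B = 0$ ($B = 3 \cdot 0 = 0$)
$A{\left(g \right)} = 42 g$ ($A{\left(g \right)} = \left(g + g\right) \left(\left(-4 + 5^{2}\right) + 0\right) = 2 g \left(\left(-4 + 25\right) + 0\right) = 2 g \left(21 + 0\right) = 2 g 21 = 42 g$)
$16860 + A{\left(92 \right)} = 16860 + 42 \cdot 92 = 16860 + 3864 = 20724$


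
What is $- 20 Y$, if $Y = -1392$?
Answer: $27840$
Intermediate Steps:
$- 20 Y = \left(-20\right) \left(-1392\right) = 27840$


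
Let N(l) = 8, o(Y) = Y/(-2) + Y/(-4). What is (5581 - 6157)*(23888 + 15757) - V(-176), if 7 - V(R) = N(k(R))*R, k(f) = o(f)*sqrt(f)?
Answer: -22836935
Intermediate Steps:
o(Y) = -3*Y/4 (o(Y) = Y*(-1/2) + Y*(-1/4) = -Y/2 - Y/4 = -3*Y/4)
k(f) = -3*f**(3/2)/4 (k(f) = (-3*f/4)*sqrt(f) = -3*f**(3/2)/4)
V(R) = 7 - 8*R
(5581 - 6157)*(23888 + 15757) - V(-176) = (5581 - 6157)*(23888 + 15757) - (7 - 8*(-176)) = -576*39645 - (7 + 1408) = -22835520 - 1*1415 = -22835520 - 1415 = -22836935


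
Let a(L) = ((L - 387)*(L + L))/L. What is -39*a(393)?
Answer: -468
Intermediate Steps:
a(L) = -774 + 2*L (a(L) = ((-387 + L)*(2*L))/L = (2*L*(-387 + L))/L = -774 + 2*L)
-39*a(393) = -39*(-774 + 2*393) = -39*(-774 + 786) = -39*12 = -468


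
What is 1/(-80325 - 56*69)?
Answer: -1/84189 ≈ -1.1878e-5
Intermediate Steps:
1/(-80325 - 56*69) = 1/(-80325 - 3864) = 1/(-84189) = -1/84189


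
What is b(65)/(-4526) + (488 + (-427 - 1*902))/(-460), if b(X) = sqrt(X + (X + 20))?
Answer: 841/460 - 5*sqrt(6)/4526 ≈ 1.8256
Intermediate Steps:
b(X) = sqrt(20 + 2*X) (b(X) = sqrt(X + (20 + X)) = sqrt(20 + 2*X))
b(65)/(-4526) + (488 + (-427 - 1*902))/(-460) = sqrt(20 + 2*65)/(-4526) + (488 + (-427 - 1*902))/(-460) = sqrt(20 + 130)*(-1/4526) + (488 + (-427 - 902))*(-1/460) = sqrt(150)*(-1/4526) + (488 - 1329)*(-1/460) = (5*sqrt(6))*(-1/4526) - 841*(-1/460) = -5*sqrt(6)/4526 + 841/460 = 841/460 - 5*sqrt(6)/4526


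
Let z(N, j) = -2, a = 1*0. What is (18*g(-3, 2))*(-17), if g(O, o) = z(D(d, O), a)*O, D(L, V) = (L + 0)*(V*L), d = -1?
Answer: -1836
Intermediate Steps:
D(L, V) = V*L² (D(L, V) = L*(L*V) = V*L²)
a = 0
g(O, o) = -2*O
(18*g(-3, 2))*(-17) = (18*(-2*(-3)))*(-17) = (18*6)*(-17) = 108*(-17) = -1836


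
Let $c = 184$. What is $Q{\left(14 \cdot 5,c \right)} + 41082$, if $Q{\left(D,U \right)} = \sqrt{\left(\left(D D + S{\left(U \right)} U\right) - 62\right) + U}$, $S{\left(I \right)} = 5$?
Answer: $41082 + \sqrt{5942} \approx 41159.0$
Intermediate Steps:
$Q{\left(D,U \right)} = \sqrt{-62 + D^{2} + 6 U}$ ($Q{\left(D,U \right)} = \sqrt{\left(\left(D D + 5 U\right) - 62\right) + U} = \sqrt{\left(\left(D^{2} + 5 U\right) - 62\right) + U} = \sqrt{\left(-62 + D^{2} + 5 U\right) + U} = \sqrt{-62 + D^{2} + 6 U}$)
$Q{\left(14 \cdot 5,c \right)} + 41082 = \sqrt{-62 + \left(14 \cdot 5\right)^{2} + 6 \cdot 184} + 41082 = \sqrt{-62 + 70^{2} + 1104} + 41082 = \sqrt{-62 + 4900 + 1104} + 41082 = \sqrt{5942} + 41082 = 41082 + \sqrt{5942}$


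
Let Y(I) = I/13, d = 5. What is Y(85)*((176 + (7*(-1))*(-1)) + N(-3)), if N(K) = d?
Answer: 15980/13 ≈ 1229.2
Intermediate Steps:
Y(I) = I/13 (Y(I) = I*(1/13) = I/13)
N(K) = 5
Y(85)*((176 + (7*(-1))*(-1)) + N(-3)) = ((1/13)*85)*((176 + (7*(-1))*(-1)) + 5) = 85*((176 - 7*(-1)) + 5)/13 = 85*((176 + 7) + 5)/13 = 85*(183 + 5)/13 = (85/13)*188 = 15980/13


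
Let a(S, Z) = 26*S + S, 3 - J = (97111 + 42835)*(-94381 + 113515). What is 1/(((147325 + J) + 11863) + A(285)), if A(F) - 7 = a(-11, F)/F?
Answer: -95/254368918869 ≈ -3.7347e-10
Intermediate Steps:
J = -2677726761 (J = 3 - (97111 + 42835)*(-94381 + 113515) = 3 - 139946*19134 = 3 - 1*2677726764 = 3 - 2677726764 = -2677726761)
a(S, Z) = 27*S
A(F) = 7 - 297/F (A(F) = 7 + (27*(-11))/F = 7 - 297/F)
1/(((147325 + J) + 11863) + A(285)) = 1/(((147325 - 2677726761) + 11863) + (7 - 297/285)) = 1/((-2677579436 + 11863) + (7 - 297*1/285)) = 1/(-2677567573 + (7 - 99/95)) = 1/(-2677567573 + 566/95) = 1/(-254368918869/95) = -95/254368918869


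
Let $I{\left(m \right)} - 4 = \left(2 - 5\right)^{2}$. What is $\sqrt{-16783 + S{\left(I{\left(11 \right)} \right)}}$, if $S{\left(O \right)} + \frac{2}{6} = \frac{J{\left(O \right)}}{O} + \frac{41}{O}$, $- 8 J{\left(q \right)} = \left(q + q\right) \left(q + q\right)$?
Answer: $\frac{i \sqrt{102130158}}{78} \approx 129.56 i$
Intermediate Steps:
$I{\left(m \right)} = 13$ ($I{\left(m \right)} = 4 + \left(2 - 5\right)^{2} = 4 + \left(-3\right)^{2} = 4 + 9 = 13$)
$J{\left(q \right)} = - \frac{q^{2}}{2}$ ($J{\left(q \right)} = - \frac{\left(q + q\right) \left(q + q\right)}{8} = - \frac{2 q 2 q}{8} = - \frac{4 q^{2}}{8} = - \frac{q^{2}}{2}$)
$S{\left(O \right)} = - \frac{1}{3} + \frac{41}{O} - \frac{O}{2}$ ($S{\left(O \right)} = - \frac{1}{3} + \left(\frac{\left(- \frac{1}{2}\right) O^{2}}{O} + \frac{41}{O}\right) = - \frac{1}{3} - \left(\frac{O}{2} - \frac{41}{O}\right) = - \frac{1}{3} + \frac{41}{O} - \frac{O}{2}$)
$\sqrt{-16783 + S{\left(I{\left(11 \right)} \right)}} = \sqrt{-16783 - \left(\frac{41}{6} - \frac{41}{13}\right)} = \sqrt{-16783 - \frac{287}{78}} = \sqrt{- \frac{1309361}{78}} = \frac{i \sqrt{102130158}}{78}$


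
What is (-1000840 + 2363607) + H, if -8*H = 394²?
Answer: 2686725/2 ≈ 1.3434e+6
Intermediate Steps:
H = -38809/2 (H = -⅛*394² = -⅛*155236 = -38809/2 ≈ -19405.)
(-1000840 + 2363607) + H = (-1000840 + 2363607) - 38809/2 = 1362767 - 38809/2 = 2686725/2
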